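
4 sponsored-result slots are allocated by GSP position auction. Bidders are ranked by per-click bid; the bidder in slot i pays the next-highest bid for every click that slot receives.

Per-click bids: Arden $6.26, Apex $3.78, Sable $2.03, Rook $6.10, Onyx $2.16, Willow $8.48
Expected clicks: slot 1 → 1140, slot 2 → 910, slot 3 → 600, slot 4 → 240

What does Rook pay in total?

Rook pays $2268.00

Ranked by bid: $8.48 (Willow) > $6.26 (Arden) > $6.10 (Rook) > $3.78 (Apex) > $2.16 (Onyx) > …
Rook holds slot 3 → pays next bid $3.78 × 600 clicks = $2268.00.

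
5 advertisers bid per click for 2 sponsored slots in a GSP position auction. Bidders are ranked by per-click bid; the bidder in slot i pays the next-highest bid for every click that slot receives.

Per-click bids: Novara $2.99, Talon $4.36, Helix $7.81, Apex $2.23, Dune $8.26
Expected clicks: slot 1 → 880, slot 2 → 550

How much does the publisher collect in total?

Total revenue: $9270.80

Ranked by bid: $8.26 (Dune) > $7.81 (Helix) > $4.36 (Talon) > …
Slot 1: Dune pays $7.81 × 880 = $6872.80
Slot 2: Helix pays $4.36 × 550 = $2398.00
Total = $9270.80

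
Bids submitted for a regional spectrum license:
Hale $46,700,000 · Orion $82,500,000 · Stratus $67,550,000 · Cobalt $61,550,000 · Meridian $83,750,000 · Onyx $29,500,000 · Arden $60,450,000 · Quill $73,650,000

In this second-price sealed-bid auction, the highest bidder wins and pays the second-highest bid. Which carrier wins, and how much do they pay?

Bids ranked: 83,750,000 (Meridian) > 82,500,000 (Orion) > 73,650,000 (Quill) > 67,550,000 (Stratus) > 61,550,000 (Cobalt) > 60,450,000 (Arden) > …
Meridian is highest; pays the second-highest bid, $82,500,000.

Meridian pays $82,500,000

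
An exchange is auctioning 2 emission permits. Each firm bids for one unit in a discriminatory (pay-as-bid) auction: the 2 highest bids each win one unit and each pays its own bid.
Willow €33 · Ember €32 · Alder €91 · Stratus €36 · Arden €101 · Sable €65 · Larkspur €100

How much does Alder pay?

Alder pays €0

Ordering the bids: 101 (Arden), 100 (Larkspur), 91 (Alder), 65 (Sable), …
Winners (2 units): Arden, Larkspur.
Alder does not win → €0.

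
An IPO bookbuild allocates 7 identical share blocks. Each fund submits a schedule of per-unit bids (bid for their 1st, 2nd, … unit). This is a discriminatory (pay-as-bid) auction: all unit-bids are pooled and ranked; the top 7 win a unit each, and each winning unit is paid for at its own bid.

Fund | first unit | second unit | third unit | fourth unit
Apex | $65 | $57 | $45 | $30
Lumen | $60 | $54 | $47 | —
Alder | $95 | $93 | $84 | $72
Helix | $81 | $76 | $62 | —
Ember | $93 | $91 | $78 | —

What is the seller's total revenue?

Total revenue: $615

Pooled unit-bids ranked (top 7): 95 (Alder-1), 93 (Alder-2), 93 (Ember-1), 91 (Ember-2), 84 (Alder-3), 81 (Helix-1), 78 (Ember-3)
Next rejected bid: $76 (not a price — pay-as-bid).
Each winning unit pays its own bid.
Revenue = 95 + 93 + 93 + 91 + 84 + 81 + 78 = $615.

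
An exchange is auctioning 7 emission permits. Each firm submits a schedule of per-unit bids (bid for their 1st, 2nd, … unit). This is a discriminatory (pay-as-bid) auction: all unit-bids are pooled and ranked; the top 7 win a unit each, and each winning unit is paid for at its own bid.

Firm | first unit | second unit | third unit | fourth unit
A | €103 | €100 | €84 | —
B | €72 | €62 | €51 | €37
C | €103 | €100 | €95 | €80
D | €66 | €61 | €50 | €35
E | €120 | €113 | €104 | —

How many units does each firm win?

A 2, C 2, E 3

Pooled unit-bids ranked (top 7): 120 (E-1), 113 (E-2), 104 (E-3), 103 (A-1), 103 (C-1), 100 (A-2), 100 (C-2)
Next rejected bid: €95 (not a price — pay-as-bid).
Allocation: A 2, C 2, E 3.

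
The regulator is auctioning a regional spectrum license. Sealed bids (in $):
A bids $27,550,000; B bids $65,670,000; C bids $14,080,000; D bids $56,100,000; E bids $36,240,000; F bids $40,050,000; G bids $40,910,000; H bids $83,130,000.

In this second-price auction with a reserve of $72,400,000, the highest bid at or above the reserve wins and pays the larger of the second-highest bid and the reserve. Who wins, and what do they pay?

H pays $72,400,000

Bids ranked: 83,130,000 (H) > 65,670,000 (B) > 56,100,000 (D) > 40,910,000 (G) > 40,050,000 (F) > 36,240,000 (E) > …
Highest eligible bid: H at $83,130,000.
max(second-highest $65,670,000, reserve $72,400,000) = $72,400,000.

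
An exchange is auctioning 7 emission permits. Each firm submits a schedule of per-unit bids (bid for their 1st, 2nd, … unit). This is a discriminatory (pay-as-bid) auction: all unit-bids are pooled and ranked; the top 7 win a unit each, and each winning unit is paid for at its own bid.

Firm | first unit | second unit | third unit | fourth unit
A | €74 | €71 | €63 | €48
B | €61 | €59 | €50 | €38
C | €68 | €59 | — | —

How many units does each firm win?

A 3, B 2, C 2

Merging the schedules and taking the best 7: 74 (A-1), 71 (A-2), 68 (C-1), 63 (A-3), 61 (B-1), 59 (B-2), 59 (C-2)
Next rejected bid: €50 (not a price — pay-as-bid).
Allocation: A 3, B 2, C 2.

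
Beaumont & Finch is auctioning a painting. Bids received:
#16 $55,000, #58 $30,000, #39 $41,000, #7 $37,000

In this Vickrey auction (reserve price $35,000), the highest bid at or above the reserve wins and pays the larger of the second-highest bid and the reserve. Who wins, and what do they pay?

Bids in order: 55,000 (#16) > 41,000 (#39) > 37,000 (#7) > 30,000 (#58)
#16 has the top bid at or above the reserve ($55,000).
Second-highest bid $41,000 exceeds the reserve $35,000 → payment $41,000.

#16 pays $41,000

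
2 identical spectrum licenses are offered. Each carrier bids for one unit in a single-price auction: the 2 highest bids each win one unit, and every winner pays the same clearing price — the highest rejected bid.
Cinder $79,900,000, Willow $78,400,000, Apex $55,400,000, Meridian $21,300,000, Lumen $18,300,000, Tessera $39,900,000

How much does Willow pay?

Willow pays $55,400,000

Sorting: 79,900,000 (Cinder), 78,400,000 (Willow), 55,400,000 (Apex), 39,900,000 (Tessera), …
Top 2: Cinder, Willow.
Clearing price = highest rejected bid = $55,400,000.
Willow wins → pays $55,400,000.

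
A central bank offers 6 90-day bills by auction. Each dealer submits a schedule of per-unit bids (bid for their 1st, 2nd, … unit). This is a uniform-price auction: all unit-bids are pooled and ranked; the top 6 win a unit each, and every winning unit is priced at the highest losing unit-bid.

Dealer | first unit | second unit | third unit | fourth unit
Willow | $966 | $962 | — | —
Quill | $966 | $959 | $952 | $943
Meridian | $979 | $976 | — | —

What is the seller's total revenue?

Total revenue: $5,712

Merging the schedules and taking the best 6: 979 (Meridian-1), 976 (Meridian-2), 966 (Willow-1), 966 (Quill-1), 962 (Willow-2), 959 (Quill-2)
Highest rejected unit-bid = $952.
Allocation: Meridian 2, Quill 2, Willow 2. Every unit priced at $952.
Revenue = 6 × 952 = $5,712.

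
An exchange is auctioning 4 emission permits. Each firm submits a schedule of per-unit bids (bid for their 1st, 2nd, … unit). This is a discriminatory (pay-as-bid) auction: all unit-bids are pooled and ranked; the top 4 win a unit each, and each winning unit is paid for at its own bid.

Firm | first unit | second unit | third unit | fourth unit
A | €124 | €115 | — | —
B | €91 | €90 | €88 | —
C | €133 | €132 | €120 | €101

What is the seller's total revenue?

Total revenue: €509

All unit-bids, highest first — top 4: 133 (C-1), 132 (C-2), 124 (A-1), 120 (C-3)
Next rejected bid: €115 (not a price — pay-as-bid).
Each winning unit pays its own bid.
Revenue = 133 + 132 + 124 + 120 = €509.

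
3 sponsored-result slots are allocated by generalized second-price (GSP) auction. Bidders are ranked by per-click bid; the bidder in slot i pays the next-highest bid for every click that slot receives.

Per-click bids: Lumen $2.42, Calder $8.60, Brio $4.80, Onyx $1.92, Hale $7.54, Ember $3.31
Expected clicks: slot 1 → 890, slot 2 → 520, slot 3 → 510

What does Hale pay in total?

Hale pays $2496.00

Sorting advertisers: $8.60 (Calder) > $7.54 (Hale) > $4.80 (Brio) > $3.31 (Ember) > …
Hale holds slot 2 → pays next bid $4.80 × 520 clicks = $2496.00.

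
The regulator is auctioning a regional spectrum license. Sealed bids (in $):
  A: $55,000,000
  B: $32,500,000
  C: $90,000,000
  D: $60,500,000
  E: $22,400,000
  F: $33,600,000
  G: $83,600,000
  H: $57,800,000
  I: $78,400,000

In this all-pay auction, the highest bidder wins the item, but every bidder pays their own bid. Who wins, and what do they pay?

Rule: the highest bidder wins the item, but every bidder pays their own bid.
Bids ranked: 90,000,000 (C) > 83,600,000 (G) > 78,400,000 (I) > 60,500,000 (D) > 57,800,000 (H) > 55,000,000 (A) > …
C wins with the top bid; all bids are sunk regardless.

C pays $90,000,000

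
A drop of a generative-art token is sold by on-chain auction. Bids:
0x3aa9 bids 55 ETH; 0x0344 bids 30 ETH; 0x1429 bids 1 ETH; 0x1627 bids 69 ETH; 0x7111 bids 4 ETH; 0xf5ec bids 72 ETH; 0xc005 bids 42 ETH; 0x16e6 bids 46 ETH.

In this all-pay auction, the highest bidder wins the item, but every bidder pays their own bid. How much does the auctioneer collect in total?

Total revenue: 319 ETH

Bids ranked: 72 (0xf5ec) > 69 (0x1627) > 55 (0x3aa9) > 46 (0x16e6) > 42 (0xc005) > 30 (0x0344) > …
0xf5ec wins with the top bid; all bids are sunk regardless.
Every bidder forfeits their bid regardless of winning.
Revenue = 55 + 30 + 1 + 69 + 4 + 72 + 42 + 46 = 319 ETH.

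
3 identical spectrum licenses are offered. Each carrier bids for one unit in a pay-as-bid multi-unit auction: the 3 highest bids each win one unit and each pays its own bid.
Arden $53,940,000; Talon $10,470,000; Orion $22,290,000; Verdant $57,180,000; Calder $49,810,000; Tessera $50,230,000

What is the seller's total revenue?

Sorting: 57,180,000 (Verdant), 53,940,000 (Arden), 50,230,000 (Tessera), 49,810,000 (Calder), 22,290,000 (Orion), …
Winners (3 units): Verdant, Arden, Tessera.
Total revenue = 57,180,000 + 53,940,000 + 50,230,000 = $161,350,000.

Total revenue: $161,350,000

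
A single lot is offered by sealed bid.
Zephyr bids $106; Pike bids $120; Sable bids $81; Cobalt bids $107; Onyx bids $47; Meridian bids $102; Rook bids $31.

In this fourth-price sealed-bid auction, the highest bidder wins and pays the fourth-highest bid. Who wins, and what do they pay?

Bids in order: 120 (Pike) > 107 (Cobalt) > 106 (Zephyr) > 102 (Meridian) > 81 (Sable) > 47 (Onyx) > …
Pike is highest; pays the fourth-highest bid, $102.

Pike pays $102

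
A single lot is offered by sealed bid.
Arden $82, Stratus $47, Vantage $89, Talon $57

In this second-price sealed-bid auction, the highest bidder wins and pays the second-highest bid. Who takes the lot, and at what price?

Rule: the highest bidder wins and pays the second-highest bid.
Sorting bids: 89 (Vantage) > 82 (Arden) > 57 (Talon) > 47 (Stratus)
Vantage is highest; pays the second-highest bid, $82.

Vantage pays $82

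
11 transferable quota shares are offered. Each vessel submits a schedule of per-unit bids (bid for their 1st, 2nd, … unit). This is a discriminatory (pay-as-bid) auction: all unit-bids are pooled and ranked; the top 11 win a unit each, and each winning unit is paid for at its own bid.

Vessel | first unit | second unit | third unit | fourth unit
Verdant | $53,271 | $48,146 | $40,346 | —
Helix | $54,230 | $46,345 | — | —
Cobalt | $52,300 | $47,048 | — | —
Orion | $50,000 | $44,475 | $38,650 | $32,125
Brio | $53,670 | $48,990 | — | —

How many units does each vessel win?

Brio 2, Cobalt 2, Helix 2, Orion 2, Verdant 3

All unit-bids, highest first — top 11: 54,230 (Helix-1), 53,670 (Brio-1), 53,271 (Verdant-1), 52,300 (Cobalt-1), 50,000 (Orion-1), 48,990 (Brio-2), 48,146 (Verdant-2), 47,048 (Cobalt-2), 46,345 (Helix-2), 44,475 (Orion-2), 40,346 (Verdant-3)
Next rejected bid: $38,650 (not a price — pay-as-bid).
Allocation: Brio 2, Cobalt 2, Helix 2, Orion 2, Verdant 3.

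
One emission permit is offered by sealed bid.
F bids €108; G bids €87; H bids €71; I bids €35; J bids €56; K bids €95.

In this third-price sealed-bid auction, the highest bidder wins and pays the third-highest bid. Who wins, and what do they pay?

Third-price sealed-bid auction: the highest bidder wins and pays the third-highest bid.
Bids in order: 108 (F) > 95 (K) > 87 (G) > 71 (H) > 56 (J) > 35 (I)
F is highest; pays the third-highest bid, €87.

F pays €87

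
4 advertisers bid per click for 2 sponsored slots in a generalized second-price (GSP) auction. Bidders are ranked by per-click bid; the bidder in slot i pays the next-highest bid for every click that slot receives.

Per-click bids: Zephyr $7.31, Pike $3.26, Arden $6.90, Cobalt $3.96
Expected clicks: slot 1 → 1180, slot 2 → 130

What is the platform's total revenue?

Per-click bids in order: $7.31 (Zephyr) > $6.90 (Arden) > $3.96 (Cobalt) > …
Slot 1: Zephyr pays $6.90 × 1180 = $8142.00
Slot 2: Arden pays $3.96 × 130 = $514.80
Total = $8656.80

Total revenue: $8656.80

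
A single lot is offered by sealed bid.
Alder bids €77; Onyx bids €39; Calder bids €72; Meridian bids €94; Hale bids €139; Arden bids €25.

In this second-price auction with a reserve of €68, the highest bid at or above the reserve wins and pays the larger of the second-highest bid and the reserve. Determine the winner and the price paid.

Hale pays €94

Rule: the highest bid at or above the reserve wins and pays the larger of the second-highest bid and the reserve.
Sorting bids: 139 (Hale) > 94 (Meridian) > 77 (Alder) > 72 (Calder) > 39 (Onyx) > 25 (Arden)
Highest eligible bid: Hale at €139.
Second-highest bid €94 exceeds the reserve €68 → payment €94.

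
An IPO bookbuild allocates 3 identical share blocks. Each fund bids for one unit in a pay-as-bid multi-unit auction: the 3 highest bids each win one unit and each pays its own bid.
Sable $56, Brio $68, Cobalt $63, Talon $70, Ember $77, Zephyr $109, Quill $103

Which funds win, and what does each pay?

Bids ranked high→low: 109 (Zephyr), 103 (Quill), 77 (Ember), 70 (Talon), 68 (Brio), …
The 3 highest are Zephyr, Quill, Ember.
Each winner pays its own bid: Zephyr $109, Quill $103, Ember $77.

Zephyr $109, Quill $103, Ember $77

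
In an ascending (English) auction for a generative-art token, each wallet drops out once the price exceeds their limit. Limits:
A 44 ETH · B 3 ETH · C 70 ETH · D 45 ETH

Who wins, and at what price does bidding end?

Limits ranked: 70 (C) > 45 (D) > 44 (A) > 3 (B)
D is the last rival to drop out, at 45 ETH; C remains and wins at that price.

C wins at 45 ETH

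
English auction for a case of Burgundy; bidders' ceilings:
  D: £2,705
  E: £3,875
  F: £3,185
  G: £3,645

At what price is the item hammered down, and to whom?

Limits in order: 3,875 (E) > 3,645 (G) > 3,185 (F) > 2,705 (D)
G is the last rival to drop out, at £3,645; E remains and wins at that price.

E wins at £3,645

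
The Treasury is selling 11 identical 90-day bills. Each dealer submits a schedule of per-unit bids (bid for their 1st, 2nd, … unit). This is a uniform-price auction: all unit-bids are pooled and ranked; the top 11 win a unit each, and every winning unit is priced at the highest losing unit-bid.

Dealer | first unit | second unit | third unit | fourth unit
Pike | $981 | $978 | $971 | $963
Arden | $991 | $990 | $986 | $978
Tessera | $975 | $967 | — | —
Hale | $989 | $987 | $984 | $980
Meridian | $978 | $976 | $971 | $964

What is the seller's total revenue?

Total revenue: $10,736

Merging the schedules and taking the best 11: 991 (Arden-1), 990 (Arden-2), 989 (Hale-1), 987 (Hale-2), 986 (Arden-3), 984 (Hale-3), 981 (Pike-1), 980 (Hale-4), 978 (Pike-2), 978 (Arden-4), 978 (Meridian-1)
The (k+1)-th unit-bid is $976.
Allocation: Arden 4, Hale 4, Meridian 1, Pike 2. Every unit priced at $976.
Revenue = 11 × 976 = $10,736.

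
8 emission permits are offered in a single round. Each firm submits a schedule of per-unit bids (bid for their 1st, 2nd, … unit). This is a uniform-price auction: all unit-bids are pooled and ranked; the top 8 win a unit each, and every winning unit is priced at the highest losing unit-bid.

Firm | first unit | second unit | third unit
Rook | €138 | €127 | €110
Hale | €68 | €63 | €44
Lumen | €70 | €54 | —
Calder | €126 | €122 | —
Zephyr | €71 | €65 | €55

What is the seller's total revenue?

All unit-bids, highest first — top 8: 138 (Rook-1), 127 (Rook-2), 126 (Calder-1), 122 (Calder-2), 110 (Rook-3), 71 (Zephyr-1), 70 (Lumen-1), 68 (Hale-1)
Highest rejected unit-bid = €65.
Allocation: Calder 2, Hale 1, Lumen 1, Rook 3, Zephyr 1. Every unit priced at €65.
Revenue = 8 × 65 = €520.

Total revenue: €520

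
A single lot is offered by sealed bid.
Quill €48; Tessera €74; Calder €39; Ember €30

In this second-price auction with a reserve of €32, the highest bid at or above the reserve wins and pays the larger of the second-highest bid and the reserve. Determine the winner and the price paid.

Second-price auction with a reserve of €32: the highest bid at or above the reserve wins and pays the larger of the second-highest bid and the reserve.
Bids in order: 74 (Tessera) > 48 (Quill) > 39 (Calder) > 30 (Ember)
Highest eligible bid: Tessera at €74.
Second-highest bid €48 exceeds the reserve €32 → payment €48.

Tessera pays €48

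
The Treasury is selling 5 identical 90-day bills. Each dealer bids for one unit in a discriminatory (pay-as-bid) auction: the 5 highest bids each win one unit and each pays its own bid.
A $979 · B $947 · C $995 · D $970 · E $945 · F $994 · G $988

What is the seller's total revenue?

Sorting: 995 (C), 994 (F), 988 (G), 979 (A), 970 (D), 947 (B), 945 (E)
The 5 highest are C, F, G, A, D.
Total revenue = 995 + 994 + 988 + 979 + 970 = $4,926.

Total revenue: $4,926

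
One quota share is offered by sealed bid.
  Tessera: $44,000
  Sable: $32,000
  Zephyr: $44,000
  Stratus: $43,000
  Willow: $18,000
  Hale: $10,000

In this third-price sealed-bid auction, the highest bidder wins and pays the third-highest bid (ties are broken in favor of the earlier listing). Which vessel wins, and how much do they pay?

Bids in order: 44,000 (Tessera) > 44,000 (Zephyr) > 43,000 (Stratus) > 32,000 (Sable) > 18,000 (Willow) > 10,000 (Hale)
Tie at $44,000 → Tessera wins by tie-break.
Tessera wins; payment is bid #3 in the ranking = $43,000.

Tessera pays $43,000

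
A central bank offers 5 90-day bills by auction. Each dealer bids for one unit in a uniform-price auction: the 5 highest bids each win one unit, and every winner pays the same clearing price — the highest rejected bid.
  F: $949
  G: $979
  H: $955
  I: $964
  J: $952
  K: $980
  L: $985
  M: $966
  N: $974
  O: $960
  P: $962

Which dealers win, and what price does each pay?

L, K, G, N, M; each pays $964

Sorting: 985 (L), 980 (K), 979 (G), 974 (N), 966 (M), 964 (I), 962 (P), …
Top 5: L, K, G, N, M.
Clearing price = highest rejected bid = $964.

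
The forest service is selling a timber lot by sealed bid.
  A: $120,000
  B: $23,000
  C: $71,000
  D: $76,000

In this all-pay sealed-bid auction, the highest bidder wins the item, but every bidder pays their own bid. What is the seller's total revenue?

Bids in order: 120,000 (A) > 76,000 (D) > 71,000 (C) > 23,000 (B)
Every bidder forfeits their bid regardless of winning.
Revenue = 120,000 + 23,000 + 71,000 + 76,000 = $290,000.

Total revenue: $290,000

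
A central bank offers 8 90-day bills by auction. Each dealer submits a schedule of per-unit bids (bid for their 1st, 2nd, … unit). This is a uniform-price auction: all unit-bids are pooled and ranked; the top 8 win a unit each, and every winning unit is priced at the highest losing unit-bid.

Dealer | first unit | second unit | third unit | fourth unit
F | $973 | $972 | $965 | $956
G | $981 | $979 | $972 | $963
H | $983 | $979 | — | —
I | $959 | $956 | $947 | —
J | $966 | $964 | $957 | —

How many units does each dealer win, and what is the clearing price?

F 2, G 3, H 2, J 1; clearing price $965

Merging the schedules and taking the best 8: 983 (H-1), 981 (G-1), 979 (G-2), 979 (H-2), 973 (F-1), 972 (F-2), 972 (G-3), 966 (J-1)
The (k+1)-th unit-bid is $965.
Allocation: F 2, G 3, H 2, J 1.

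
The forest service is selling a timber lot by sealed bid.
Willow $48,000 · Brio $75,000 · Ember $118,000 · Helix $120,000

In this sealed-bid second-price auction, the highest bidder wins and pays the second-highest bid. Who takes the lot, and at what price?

Rule: the highest bidder wins and pays the second-highest bid.
Bids in order: 120,000 (Helix) > 118,000 (Ember) > 75,000 (Brio) > 48,000 (Willow)
Helix is highest; pays the second-highest bid, $118,000.

Helix pays $118,000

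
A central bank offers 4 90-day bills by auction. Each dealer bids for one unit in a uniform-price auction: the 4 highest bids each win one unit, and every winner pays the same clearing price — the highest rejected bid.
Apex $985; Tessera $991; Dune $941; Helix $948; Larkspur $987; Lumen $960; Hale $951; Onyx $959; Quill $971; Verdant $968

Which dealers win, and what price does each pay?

Sorting: 991 (Tessera), 987 (Larkspur), 985 (Apex), 971 (Quill), 968 (Verdant), 960 (Lumen), …
Top 4: Tessera, Larkspur, Apex, Quill.
Clearing price = highest rejected bid = $968.

Tessera, Larkspur, Apex, Quill; each pays $968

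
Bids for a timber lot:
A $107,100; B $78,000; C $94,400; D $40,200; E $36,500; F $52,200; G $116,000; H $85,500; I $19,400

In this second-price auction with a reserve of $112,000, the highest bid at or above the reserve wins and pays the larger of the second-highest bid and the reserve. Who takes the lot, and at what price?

G pays $112,000

Sorting bids: 116,000 (G) > 107,100 (A) > 94,400 (C) > 85,500 (H) > 78,000 (B) > 52,200 (F) > …
G has the top bid at or above the reserve ($116,000).
Second-highest bid $107,100 is below the reserve $112,000, so the reserve binds → payment $112,000.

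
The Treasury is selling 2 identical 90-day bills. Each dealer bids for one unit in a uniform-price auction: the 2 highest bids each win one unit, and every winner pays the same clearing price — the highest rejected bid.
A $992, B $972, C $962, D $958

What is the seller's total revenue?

Ordering the bids: 992 (A), 972 (B), 962 (C), 958 (D)
Top 2: A, B.
Clearing price = highest rejected bid = $962.
Total revenue = 2 × $962 = $1,924.

Total revenue: $1,924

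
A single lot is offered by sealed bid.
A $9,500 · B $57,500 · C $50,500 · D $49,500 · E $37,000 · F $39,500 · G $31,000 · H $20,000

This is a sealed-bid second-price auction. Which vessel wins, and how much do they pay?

B pays $50,500

Sealed-bid second-price auction: the highest bidder wins and pays the second-highest bid.
Sorting bids: 57,500 (B) > 50,500 (C) > 49,500 (D) > 39,500 (F) > 37,000 (E) > 31,000 (G) > …
B is highest; pays the second-highest bid, $50,500.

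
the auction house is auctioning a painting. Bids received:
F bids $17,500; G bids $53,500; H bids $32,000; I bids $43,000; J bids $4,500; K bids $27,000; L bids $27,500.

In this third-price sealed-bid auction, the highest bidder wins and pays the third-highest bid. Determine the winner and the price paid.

G pays $32,000

Third-price sealed-bid auction: the highest bidder wins and pays the third-highest bid.
Bids ranked: 53,500 (G) > 43,000 (I) > 32,000 (H) > 27,500 (L) > 27,000 (K) > 17,500 (F) > …
G is highest; pays the third-highest bid, $32,000.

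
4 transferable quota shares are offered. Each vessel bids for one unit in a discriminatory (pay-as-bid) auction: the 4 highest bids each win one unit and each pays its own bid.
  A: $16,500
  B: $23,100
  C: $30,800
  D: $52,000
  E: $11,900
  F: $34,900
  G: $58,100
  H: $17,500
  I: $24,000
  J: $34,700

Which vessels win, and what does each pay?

Ordering the bids: 58,100 (G), 52,000 (D), 34,900 (F), 34,700 (J), 30,800 (C), 24,000 (I), …
Winners (4 units): G, D, F, J.
Each winner pays its own bid: G $58,100, D $52,000, F $34,900, J $34,700.

G $58,100, D $52,000, F $34,900, J $34,700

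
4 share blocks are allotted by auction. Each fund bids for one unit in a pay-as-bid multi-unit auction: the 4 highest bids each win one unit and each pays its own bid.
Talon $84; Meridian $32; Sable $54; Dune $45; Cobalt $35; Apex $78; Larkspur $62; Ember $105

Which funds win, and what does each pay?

Ordering the bids: 105 (Ember), 84 (Talon), 78 (Apex), 62 (Larkspur), 54 (Sable), 45 (Dune), …
Winners (4 units): Ember, Talon, Apex, Larkspur.
Each winner pays its own bid: Ember $105, Talon $84, Apex $78, Larkspur $62.

Ember $105, Talon $84, Apex $78, Larkspur $62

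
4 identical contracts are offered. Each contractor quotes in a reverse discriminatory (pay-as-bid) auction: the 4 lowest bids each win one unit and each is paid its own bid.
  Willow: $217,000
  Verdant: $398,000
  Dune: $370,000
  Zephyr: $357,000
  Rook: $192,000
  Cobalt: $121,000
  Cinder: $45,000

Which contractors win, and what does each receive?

Ordering the bids: 45,000 (Cinder), 121,000 (Cobalt), 192,000 (Rook), 217,000 (Willow), 357,000 (Zephyr), 370,000 (Dune), …
The 4 lowest are Cinder, Cobalt, Rook, Willow.
Each winner is paid its own bid: Cinder $45,000, Cobalt $121,000, Rook $192,000, Willow $217,000.

Cinder $45,000, Cobalt $121,000, Rook $192,000, Willow $217,000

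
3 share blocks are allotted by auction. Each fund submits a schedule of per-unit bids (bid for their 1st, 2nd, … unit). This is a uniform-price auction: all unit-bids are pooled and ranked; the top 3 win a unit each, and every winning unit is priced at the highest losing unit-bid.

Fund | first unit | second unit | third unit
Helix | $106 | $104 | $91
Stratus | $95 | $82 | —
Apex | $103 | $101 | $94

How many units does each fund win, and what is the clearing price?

Apex 1, Helix 2; clearing price $101

Merging the schedules and taking the best 3: 106 (Helix-1), 104 (Helix-2), 103 (Apex-1)
The (k+1)-th unit-bid is $101.
Allocation: Apex 1, Helix 2.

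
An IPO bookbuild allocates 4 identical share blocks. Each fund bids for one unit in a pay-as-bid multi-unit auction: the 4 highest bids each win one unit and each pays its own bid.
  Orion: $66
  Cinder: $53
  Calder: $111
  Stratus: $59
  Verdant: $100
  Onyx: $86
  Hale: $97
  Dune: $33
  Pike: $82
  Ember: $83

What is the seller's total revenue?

Ordering the bids: 111 (Calder), 100 (Verdant), 97 (Hale), 86 (Onyx), 83 (Ember), 82 (Pike), …
Top 4: Calder, Verdant, Hale, Onyx.
Total revenue = 111 + 100 + 97 + 86 = $394.

Total revenue: $394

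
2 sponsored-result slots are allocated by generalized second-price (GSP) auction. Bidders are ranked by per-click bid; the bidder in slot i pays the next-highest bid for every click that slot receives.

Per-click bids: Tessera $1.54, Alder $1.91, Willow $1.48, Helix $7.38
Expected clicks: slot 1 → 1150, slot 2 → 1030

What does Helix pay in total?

Helix pays $2196.50

Ranked by bid: $7.38 (Helix) > $1.91 (Alder) > $1.54 (Tessera) > …
Helix holds slot 1 → pays next bid $1.91 × 1150 clicks = $2196.50.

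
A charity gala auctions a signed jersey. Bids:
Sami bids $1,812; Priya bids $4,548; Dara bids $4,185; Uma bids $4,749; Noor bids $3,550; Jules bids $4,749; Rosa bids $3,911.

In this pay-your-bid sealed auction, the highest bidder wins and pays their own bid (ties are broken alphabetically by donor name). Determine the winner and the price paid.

Bids in order: 4,749 (Jules) > 4,749 (Uma) > 4,548 (Priya) > 4,185 (Dara) > 3,911 (Rosa) > 3,550 (Noor) > …
Jules and Uma tie at $4,749; tie-break gives it to Jules.
First-price: Jules pays what they bid, $4,749.

Jules pays $4,749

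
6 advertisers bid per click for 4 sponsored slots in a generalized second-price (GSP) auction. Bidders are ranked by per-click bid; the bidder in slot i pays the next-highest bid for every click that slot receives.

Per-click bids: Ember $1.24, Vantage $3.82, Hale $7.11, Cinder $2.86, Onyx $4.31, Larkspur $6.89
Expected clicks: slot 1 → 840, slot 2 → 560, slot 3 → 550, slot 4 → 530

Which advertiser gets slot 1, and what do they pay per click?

Ranked by bid: $7.11 (Hale) > $6.89 (Larkspur) > $4.31 (Onyx) > $3.82 (Vantage) > $2.86 (Cinder) > …
Slot 1 goes to the first-ranked bidder, Hale, who pays the next bid down: $6.89/click.

Hale; $6.89 per click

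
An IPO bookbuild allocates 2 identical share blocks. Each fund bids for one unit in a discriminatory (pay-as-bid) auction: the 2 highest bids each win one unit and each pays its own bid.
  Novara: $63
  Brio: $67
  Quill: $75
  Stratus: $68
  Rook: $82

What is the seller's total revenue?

Total revenue: $157

Sorting: 82 (Rook), 75 (Quill), 68 (Stratus), 67 (Brio), …
The 2 highest are Rook, Quill.
Total revenue = 82 + 75 = $157.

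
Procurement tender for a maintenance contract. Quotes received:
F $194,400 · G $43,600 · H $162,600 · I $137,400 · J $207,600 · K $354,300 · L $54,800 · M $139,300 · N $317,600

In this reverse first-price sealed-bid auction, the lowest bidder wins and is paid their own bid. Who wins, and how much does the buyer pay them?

G is paid $43,600

Reverse first-price sealed-bid auction: the lowest bidder wins and is paid their own bid.
Bids in order: 43,600 (G) < 54,800 (L) < 137,400 (I) < 139,300 (M) < 162,600 (H) < 194,400 (F) < …
G is lowest → is paid own bid, $43,600.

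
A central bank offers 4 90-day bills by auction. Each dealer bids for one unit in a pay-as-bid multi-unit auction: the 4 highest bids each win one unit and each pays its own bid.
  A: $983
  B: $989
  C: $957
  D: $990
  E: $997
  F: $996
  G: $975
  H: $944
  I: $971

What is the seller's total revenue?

Total revenue: $3,972

Ordering the bids: 997 (E), 996 (F), 990 (D), 989 (B), 983 (A), 975 (G), …
Winners (4 units): E, F, D, B.
Total revenue = 997 + 996 + 990 + 989 = $3,972.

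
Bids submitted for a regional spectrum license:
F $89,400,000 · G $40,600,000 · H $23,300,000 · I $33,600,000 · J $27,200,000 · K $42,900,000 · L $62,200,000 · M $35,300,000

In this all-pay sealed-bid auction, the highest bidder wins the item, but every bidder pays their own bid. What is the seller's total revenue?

Rule: the highest bidder wins the item, but every bidder pays their own bid.
Sorting bids: 89,400,000 (F) > 62,200,000 (L) > 42,900,000 (K) > 40,600,000 (G) > 35,300,000 (M) > 33,600,000 (I) > …
F wins with the top bid; all bids are sunk regardless.
Every bidder forfeits their bid regardless of winning.
Revenue = 89,400,000 + 40,600,000 + 23,300,000 + 33,600,000 + 27,200,000 + 42,900,000 + 62,200,000 + 35,300,000 = $354,500,000.

Total revenue: $354,500,000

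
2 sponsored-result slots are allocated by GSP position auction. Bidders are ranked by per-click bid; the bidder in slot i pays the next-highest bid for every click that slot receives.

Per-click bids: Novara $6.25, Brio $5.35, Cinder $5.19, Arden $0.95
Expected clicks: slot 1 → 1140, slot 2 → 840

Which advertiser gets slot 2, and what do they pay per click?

Per-click bids in order: $6.25 (Novara) > $5.35 (Brio) > $5.19 (Cinder) > …
Slot 2 goes to the second-ranked bidder, Brio, who pays the next bid down: $5.19/click.

Brio; $5.19 per click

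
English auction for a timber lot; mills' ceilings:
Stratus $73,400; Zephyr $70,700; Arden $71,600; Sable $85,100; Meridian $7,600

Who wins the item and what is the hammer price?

Rule: the price rises until one bidder remains; the winner pays the price at which the last rival dropped out.
Limits in order: 85,100 (Sable) > 73,400 (Stratus) > 71,600 (Arden) > 70,700 (Zephyr) > 7,600 (Meridian)
Bidding ends when Stratus exits at $73,400; Sable takes it.

Sable wins at $73,400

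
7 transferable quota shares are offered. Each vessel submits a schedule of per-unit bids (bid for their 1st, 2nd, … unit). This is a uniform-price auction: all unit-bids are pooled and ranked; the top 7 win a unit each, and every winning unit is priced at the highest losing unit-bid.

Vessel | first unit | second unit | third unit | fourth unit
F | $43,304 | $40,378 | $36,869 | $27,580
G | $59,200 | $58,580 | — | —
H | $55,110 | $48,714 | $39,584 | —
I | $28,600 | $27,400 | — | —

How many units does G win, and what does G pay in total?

G: 2 units, pays $73,738

All unit-bids, highest first — top 7: 59,200 (G-1), 58,580 (G-2), 55,110 (H-1), 48,714 (H-2), 43,304 (F-1), 40,378 (F-2), 39,584 (H-3)
Highest rejected unit-bid = $36,869.
G wins 2 unit(s) at $36,869 each.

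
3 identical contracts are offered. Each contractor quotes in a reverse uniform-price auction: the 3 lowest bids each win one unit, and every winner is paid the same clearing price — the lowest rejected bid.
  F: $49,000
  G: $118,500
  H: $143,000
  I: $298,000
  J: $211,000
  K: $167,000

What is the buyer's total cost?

Total cost: $501,000

Sorting: 49,000 (F), 118,500 (G), 143,000 (H), 167,000 (K), 211,000 (J), …
Lowest 3: F, G, H.
Lowest unsuccessful bid: $167,000 → clearing price.
Total cost = 3 × $167,000 = $501,000.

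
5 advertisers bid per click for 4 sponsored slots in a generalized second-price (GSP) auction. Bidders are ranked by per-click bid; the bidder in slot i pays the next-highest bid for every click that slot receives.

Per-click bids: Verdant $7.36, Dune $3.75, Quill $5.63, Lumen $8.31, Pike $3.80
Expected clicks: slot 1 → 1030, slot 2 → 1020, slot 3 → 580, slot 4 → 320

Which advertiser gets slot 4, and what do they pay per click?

Pike; $3.75 per click

Ranked by bid: $8.31 (Lumen) > $7.36 (Verdant) > $5.63 (Quill) > $3.80 (Pike) > $3.75 (Dune)
Slot 4 goes to the fourth-ranked bidder, Pike, who pays the next bid down: $3.75/click.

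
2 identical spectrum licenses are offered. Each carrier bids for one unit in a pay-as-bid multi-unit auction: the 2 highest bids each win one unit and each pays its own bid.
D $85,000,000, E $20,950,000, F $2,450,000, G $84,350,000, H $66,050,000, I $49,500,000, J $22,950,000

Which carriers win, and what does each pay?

Bids ranked high→low: 85,000,000 (D), 84,350,000 (G), 66,050,000 (H), 49,500,000 (I), …
Top 2: D, G.
Each winner pays its own bid: D $85,000,000, G $84,350,000.

D $85,000,000, G $84,350,000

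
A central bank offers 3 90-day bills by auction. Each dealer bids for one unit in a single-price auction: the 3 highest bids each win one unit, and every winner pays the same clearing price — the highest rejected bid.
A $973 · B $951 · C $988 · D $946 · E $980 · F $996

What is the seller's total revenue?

Sorting: 996 (F), 988 (C), 980 (E), 973 (A), 951 (B), …
The 3 highest are F, C, E.
Highest unsuccessful bid: $973 → clearing price.
Total revenue = 3 × $973 = $2,919.

Total revenue: $2,919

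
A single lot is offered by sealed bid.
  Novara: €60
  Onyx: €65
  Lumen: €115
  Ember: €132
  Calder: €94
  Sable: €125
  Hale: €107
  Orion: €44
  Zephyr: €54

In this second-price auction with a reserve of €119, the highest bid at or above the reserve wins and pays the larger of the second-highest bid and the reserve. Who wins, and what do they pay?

Ember pays €125

Sorting bids: 132 (Ember) > 125 (Sable) > 115 (Lumen) > 107 (Hale) > 94 (Calder) > 65 (Onyx) > …
Ember has the top bid at or above the reserve (€132).
max(second-highest €125, reserve €119) = €125; the reserve does not bind.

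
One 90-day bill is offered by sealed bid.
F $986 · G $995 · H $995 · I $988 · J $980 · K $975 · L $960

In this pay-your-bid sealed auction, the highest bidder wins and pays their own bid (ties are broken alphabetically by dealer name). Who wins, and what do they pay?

Pay-your-bid sealed auction: the highest bidder wins and pays their own bid.
Bids ranked: 995 (G) > 995 (H) > 988 (I) > 986 (F) > 980 (J) > 975 (K) > …
Tie at $995 → G wins by tie-break.
First-price: G pays what they bid, $995.

G pays $995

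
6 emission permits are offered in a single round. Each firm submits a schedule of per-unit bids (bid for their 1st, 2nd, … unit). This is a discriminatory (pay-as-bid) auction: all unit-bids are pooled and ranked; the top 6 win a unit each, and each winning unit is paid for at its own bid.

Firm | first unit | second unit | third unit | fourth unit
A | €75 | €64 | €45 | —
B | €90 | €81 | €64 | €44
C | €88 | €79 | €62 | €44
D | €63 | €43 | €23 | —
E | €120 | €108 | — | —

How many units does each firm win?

Pooled unit-bids ranked (top 6): 120 (E-1), 108 (E-2), 90 (B-1), 88 (C-1), 81 (B-2), 79 (C-2)
Next rejected bid: €75 (not a price — pay-as-bid).
Allocation: B 2, C 2, E 2.

B 2, C 2, E 2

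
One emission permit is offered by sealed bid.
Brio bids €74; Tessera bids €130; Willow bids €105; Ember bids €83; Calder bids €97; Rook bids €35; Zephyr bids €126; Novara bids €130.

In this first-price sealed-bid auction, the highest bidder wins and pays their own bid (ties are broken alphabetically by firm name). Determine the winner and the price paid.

Sorting bids: 130 (Novara) > 130 (Tessera) > 126 (Zephyr) > 105 (Willow) > 97 (Calder) > 83 (Ember) > …
Novara and Tessera tie at €130; tie-break gives it to Novara.
First-price: Novara pays what they bid, €130.

Novara pays €130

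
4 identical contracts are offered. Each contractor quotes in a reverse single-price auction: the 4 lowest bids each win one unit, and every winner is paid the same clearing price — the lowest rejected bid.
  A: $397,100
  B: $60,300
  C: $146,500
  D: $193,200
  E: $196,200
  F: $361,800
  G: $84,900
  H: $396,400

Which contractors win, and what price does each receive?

Bids ranked low→high: 60,300 (B), 84,900 (G), 146,500 (C), 193,200 (D), 196,200 (E), 361,800 (F), …
The 4 lowest are B, G, C, D.
First losing bid is E's $196,200, which sets the uniform price.

B, G, C, D; each is paid $196,200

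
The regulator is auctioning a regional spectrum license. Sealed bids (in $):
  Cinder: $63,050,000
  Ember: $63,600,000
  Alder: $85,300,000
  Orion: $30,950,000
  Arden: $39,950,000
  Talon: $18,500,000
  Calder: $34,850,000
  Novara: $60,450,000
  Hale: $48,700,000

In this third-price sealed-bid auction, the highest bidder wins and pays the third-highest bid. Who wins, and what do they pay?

Bids ranked: 85,300,000 (Alder) > 63,600,000 (Ember) > 63,050,000 (Cinder) > 60,450,000 (Novara) > 48,700,000 (Hale) > 39,950,000 (Arden) > …
Alder wins; payment is bid #3 in the ranking = $63,050,000.

Alder pays $63,050,000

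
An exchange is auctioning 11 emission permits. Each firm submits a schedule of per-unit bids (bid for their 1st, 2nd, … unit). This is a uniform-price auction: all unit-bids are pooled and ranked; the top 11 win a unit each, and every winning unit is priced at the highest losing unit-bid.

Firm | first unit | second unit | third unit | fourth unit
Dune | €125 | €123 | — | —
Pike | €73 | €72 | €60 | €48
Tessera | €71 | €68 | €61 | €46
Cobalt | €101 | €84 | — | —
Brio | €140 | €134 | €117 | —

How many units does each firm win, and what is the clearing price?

Merging the schedules and taking the best 11: 140 (Brio-1), 134 (Brio-2), 125 (Dune-1), 123 (Dune-2), 117 (Brio-3), 101 (Cobalt-1), 84 (Cobalt-2), 73 (Pike-1), 72 (Pike-2), 71 (Tessera-1), 68 (Tessera-2)
The (k+1)-th unit-bid is €61.
Allocation: Brio 3, Cobalt 2, Dune 2, Pike 2, Tessera 2.

Brio 3, Cobalt 2, Dune 2, Pike 2, Tessera 2; clearing price €61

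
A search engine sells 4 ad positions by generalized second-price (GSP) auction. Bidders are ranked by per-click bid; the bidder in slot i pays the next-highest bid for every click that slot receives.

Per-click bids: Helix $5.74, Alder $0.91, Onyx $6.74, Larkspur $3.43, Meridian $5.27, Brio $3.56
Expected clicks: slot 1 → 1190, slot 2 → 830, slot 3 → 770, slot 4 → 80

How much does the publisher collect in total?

Sorting advertisers: $6.74 (Onyx) > $5.74 (Helix) > $5.27 (Meridian) > $3.56 (Brio) > $3.43 (Larkspur) > …
Slot 1: Onyx pays $5.74 × 1190 = $6830.60
Slot 2: Helix pays $5.27 × 830 = $4374.10
Slot 3: Meridian pays $3.56 × 770 = $2741.20
Slot 4: Brio pays $3.43 × 80 = $274.40
Total = $14220.30

Total revenue: $14220.30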